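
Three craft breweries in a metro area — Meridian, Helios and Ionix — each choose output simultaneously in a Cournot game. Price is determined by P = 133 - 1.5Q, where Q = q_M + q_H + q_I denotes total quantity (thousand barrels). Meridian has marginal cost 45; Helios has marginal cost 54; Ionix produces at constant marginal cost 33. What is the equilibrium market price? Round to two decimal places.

66.25

Meridian's profit: π_M = (133 - 1.5Q)q_M - (45q_M). Setting ∂π_M/∂q_M = 0: 88 - 3q_M - (3/2)(q_H + q_I) = 0.
Helios's first-order condition: 79 - 3q_H - (3/2)(q_M + q_I) = 0.
Ionix's profit: π_I = (133 - 1.5Q)q_I - (33q_I). Setting ∂π_I/∂q_I = 0: 100 - 3q_I - (3/2)(q_M + q_H) = 0.
Adding the 3 first-order conditions: 267 − 6Q = 0, so Q = 89/2.
Back-substituting: q_M = (88 − 267/4)/(3/2) = 85/6, q_H = (79 − 267/4)/(3/2) = 49/6, q_I = (100 − 267/4)/(3/2) = 133/6.
Total output Q = 89/2, so price P = 133 - (3/2)·(89/2) = 265/4.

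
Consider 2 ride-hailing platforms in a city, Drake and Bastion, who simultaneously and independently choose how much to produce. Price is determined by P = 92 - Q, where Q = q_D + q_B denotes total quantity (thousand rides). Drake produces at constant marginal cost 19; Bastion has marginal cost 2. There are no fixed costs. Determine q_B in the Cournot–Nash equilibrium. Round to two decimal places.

Drake's profit: π_D = (92 - Q)q_D - (19q_D). Setting ∂π_D/∂q_D = 0: 73 - 2q_D - (q_B) = 0.
Bastion's profit: π_B = (92 - Q)q_B - (2q_B). Setting ∂π_B/∂q_B = 0: 90 - 2q_B - (q_D) = 0.
So q_D = (73 - q_B)/2 and q_B = (90 - q_D)/2.
Substituting one into the other gives q_D = 56/3 and q_B = 107/3.

35.67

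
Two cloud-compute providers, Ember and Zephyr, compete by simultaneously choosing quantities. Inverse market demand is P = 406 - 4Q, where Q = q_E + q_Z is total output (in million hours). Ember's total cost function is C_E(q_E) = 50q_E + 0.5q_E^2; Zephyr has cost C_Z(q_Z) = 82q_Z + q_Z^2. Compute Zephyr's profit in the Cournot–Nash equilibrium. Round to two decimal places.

2032.56

Ember's profit: π_E = (406 - 4Q)q_E - (50q_E + (1/2)q_E²). Setting ∂π_E/∂q_E = 0: 356 - 9q_E - 4(q_Z) = 0.
Zephyr's first-order condition: 324 - 10q_Z - 4(q_E) = 0.
Best responses: q_E = (356 - 4q_Z)/9, q_Z = (324 - 4q_E)/10.
Solving the pair: q_E = 1132/37, q_Z = 746/37.
Price P = 406 - 4·(1878/37) = 202.9730.
Zephyr's profit: 202.9730·(746/37) - 82·(746/37) - (746/37)² = 2032.5639.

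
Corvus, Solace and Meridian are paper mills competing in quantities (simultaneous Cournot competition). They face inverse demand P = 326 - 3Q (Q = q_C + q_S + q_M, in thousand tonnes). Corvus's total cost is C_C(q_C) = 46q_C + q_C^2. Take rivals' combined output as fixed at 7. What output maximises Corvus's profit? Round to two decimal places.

32.38

With rivals' combined output fixed at 7, Corvus's profit is π_C = (326 - 3·7 - 3q_C)q_C - (46q_C + q_C²) = (305 - 3q_C)q_C - (46q_C + q_C²).
∂π_C/∂q_C = 259 - 8q_C = 0, so q_C = 259/8.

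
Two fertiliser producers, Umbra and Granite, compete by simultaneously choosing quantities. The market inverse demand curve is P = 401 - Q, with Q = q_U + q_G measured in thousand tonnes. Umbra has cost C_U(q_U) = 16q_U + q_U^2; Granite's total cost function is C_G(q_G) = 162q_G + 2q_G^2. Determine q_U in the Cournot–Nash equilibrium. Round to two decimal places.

90.04

Umbra's profit: π_U = (401 - Q)q_U - (16q_U + q_U²). Setting ∂π_U/∂q_U = 0: 385 - 4q_U - (q_G) = 0.
Granite's first-order condition: 239 - 6q_G - (q_U) = 0.
Best responses: q_U = (385 - q_G)/4, q_G = (239 - q_U)/6.
Solving the pair: q_U = 90.0435, q_G = 571/23.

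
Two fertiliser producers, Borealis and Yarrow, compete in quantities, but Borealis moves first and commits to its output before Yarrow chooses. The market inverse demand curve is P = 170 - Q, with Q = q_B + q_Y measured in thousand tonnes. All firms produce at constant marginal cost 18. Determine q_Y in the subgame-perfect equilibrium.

The follower Yarrow best-responds to any q_B: π_Y = (170 - Q)q_Y - 18q_Y.
∂π_Y/∂q_Y = 152 - q_B - 2q_Y = 0 gives the reaction function q_Y = (152 - q_B)/2.
The leader anticipates this reaction. Substituting into P = 170 - Q gives P = 94 - (1/2)q_B, so π_B = (94 - (1/2)q_B)q_B - 18q_B.
Leader FOC: 76 - q_B = 0, so q_B = 76.
Then q_Y = (152 - 76)/2 = 38.

38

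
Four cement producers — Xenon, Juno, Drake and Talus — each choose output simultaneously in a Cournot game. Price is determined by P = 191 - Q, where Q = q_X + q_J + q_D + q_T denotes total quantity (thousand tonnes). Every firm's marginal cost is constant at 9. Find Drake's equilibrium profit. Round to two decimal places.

1324.96

Each firm earns π_i = (191 - Q)q_i - 9q_i.
First-order condition (treating rivals' output as given): 182 - 2q_i - Σ_{j≠i} q_j = 0.
By symmetry each firm produces the same amount; substituting Σ_{j≠i} q_j = 3q_i yields q_i = 182/5.
Price P = 191 - 728/5 = 227/5.
Drake's profit: (227/5 - 9)·(182/5) = 1324.9600.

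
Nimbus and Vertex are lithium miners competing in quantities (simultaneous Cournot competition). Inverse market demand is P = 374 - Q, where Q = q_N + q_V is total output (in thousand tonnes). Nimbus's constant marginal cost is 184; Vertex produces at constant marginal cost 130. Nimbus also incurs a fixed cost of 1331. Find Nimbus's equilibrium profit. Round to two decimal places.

Nimbus's profit: π_N = (374 - Q)q_N - (184q_N). Setting ∂π_N/∂q_N = 0: 190 - 2q_N - (q_V) = 0.
Vertex's profit: π_V = (374 - Q)q_V - (130q_V). Setting ∂π_V/∂q_V = 0: 244 - 2q_V - (q_N) = 0.
Best responses: q_N = (190 - q_V)/2, q_V = (244 - q_N)/2.
Substituting one into the other gives q_N = 136/3 and q_V = 298/3.
Price P = 374 - 434/3 = 688/3.
Nimbus's profit: (688/3 - 184)·(136/3) - 1331 = 724.1111.

724.11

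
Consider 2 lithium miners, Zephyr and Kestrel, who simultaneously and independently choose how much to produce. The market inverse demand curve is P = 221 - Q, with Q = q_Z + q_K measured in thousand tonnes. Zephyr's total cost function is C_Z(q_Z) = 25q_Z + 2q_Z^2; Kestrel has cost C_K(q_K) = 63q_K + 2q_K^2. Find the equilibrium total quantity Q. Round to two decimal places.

Zephyr's profit: π_Z = (221 - Q)q_Z - (25q_Z + 2q_Z²). Setting ∂π_Z/∂q_Z = 0: 196 - 6q_Z - (q_K) = 0.
Kestrel's profit: π_K = (221 - Q)q_K - (63q_K + 2q_K²). Setting ∂π_K/∂q_K = 0: 158 - 6q_K - (q_Z) = 0.
Best responses: q_Z = (196 - q_K)/6, q_K = (158 - q_Z)/6.
Solving the pair: q_Z = 1018/35, q_K = 752/35.
Total output Q = 1018/35 + 752/35 = 354/7.

50.57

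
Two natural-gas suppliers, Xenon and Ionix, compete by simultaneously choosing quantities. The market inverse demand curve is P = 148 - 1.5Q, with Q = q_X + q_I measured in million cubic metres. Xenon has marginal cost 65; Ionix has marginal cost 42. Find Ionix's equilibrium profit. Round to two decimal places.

Xenon's profit: π_X = (148 - 1.5Q)q_X - (65q_X). Setting ∂π_X/∂q_X = 0: 83 - 3q_X - (3/2)(q_I) = 0.
Ionix's profit: π_I = (148 - 1.5Q)q_I - (42q_I). Setting ∂π_I/∂q_I = 0: 106 - 3q_I - (3/2)(q_X) = 0.
So q_X = (83 - (3/2)q_I)/3 and q_I = (106 - (3/2)q_X)/3.
Solving the pair: q_X = 40/3, q_I = 86/3.
Price P = 148 - (3/2)·42 = 85.
Ionix's profit: (85 - 42)·(86/3) = 1232.6667.

1232.67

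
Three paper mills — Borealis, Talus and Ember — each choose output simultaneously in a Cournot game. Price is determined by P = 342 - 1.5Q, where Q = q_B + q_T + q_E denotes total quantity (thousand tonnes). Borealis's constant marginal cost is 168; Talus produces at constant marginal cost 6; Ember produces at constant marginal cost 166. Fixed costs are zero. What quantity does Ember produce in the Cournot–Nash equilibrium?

Borealis's profit: π_B = (342 - 1.5Q)q_B - (168q_B). Setting ∂π_B/∂q_B = 0: 174 - 3q_B - (3/2)(q_T + q_E) = 0.
Talus's profit: π_T = (342 - 1.5Q)q_T - (6q_T). Setting ∂π_T/∂q_T = 0: 336 - 3q_T - (3/2)(q_B + q_E) = 0.
Ember's profit: π_E = (342 - 1.5Q)q_E - (166q_E). Setting ∂π_E/∂q_E = 0: 176 - 3q_E - (3/2)(q_B + q_T) = 0.
Summing all 3 equations gives 686 − 6Q = 0, hence Q = 343/3.
Back-substituting: q_B = (174 − 343/2)/(3/2) = 5/3, q_T = (336 − 343/2)/(3/2) = 329/3, q_E = (176 − 343/2)/(3/2) = 3.

3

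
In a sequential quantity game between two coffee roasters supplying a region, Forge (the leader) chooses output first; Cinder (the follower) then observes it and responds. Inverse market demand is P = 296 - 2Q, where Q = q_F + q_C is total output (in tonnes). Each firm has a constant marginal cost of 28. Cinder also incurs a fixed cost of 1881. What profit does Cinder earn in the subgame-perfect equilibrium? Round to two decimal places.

The follower Cinder best-responds to any q_F: π_C = (296 - 2Q)q_C - 28q_C.
Follower FOC: 268 - 2q_F - 4q_C = 0, so q_C(q_F) = (268 - 2q_F)/4.
Forge substitutes q_C(q_F) into its own profit: π_F = q_F(296 - 2q_F - (268 - 2q_F)/2) - 28q_F = (162 - q_F)q_F - 28q_F.
The leader's first-order condition 134 - 2q_F = 0 yields q_F = 67.
Then q_C = (268 - 2·67)/4 = 67/2.
Price P = 296 - 2·(201/2) = 95.
Cinder's profit: (95 - 28)·(67/2) - 1881 = 727/2.

363.50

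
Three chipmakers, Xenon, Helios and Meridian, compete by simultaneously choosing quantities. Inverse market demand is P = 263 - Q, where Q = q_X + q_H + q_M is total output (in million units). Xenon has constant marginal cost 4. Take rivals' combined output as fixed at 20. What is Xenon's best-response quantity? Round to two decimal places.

119.50

With rivals' combined output fixed at 20, Xenon's profit is π_X = (263 - 20 - q_X)q_X - (4q_X) = (243 - q_X)q_X - (4q_X).
∂π_X/∂q_X = 239 - 2q_X = 0, so q_X = 239/2.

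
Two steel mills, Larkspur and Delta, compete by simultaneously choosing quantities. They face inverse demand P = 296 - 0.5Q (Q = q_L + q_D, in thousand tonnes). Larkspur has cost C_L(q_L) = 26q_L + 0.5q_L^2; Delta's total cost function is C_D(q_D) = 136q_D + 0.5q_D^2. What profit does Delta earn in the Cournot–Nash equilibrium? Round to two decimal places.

Larkspur's profit: π_L = (296 - 0.5Q)q_L - (26q_L + (1/2)q_L²). Setting ∂π_L/∂q_L = 0: 270 - 2q_L - (1/2)(q_D) = 0.
Delta's profit: π_D = (296 - 0.5Q)q_D - (136q_D + (1/2)q_D²). Setting ∂π_D/∂q_D = 0: 160 - 2q_D - (1/2)(q_L) = 0.
Best responses: q_L = (270 - (1/2)q_D)/2, q_D = (160 - (1/2)q_L)/2.
Solving the pair: q_L = 368/3, q_D = 148/3.
Price P = 296 - (1/2)·172 = 210.
Delta's profit: 210·(148/3) - 136·(148/3) - (1/2)(148/3)² = 2433.7778.

2433.78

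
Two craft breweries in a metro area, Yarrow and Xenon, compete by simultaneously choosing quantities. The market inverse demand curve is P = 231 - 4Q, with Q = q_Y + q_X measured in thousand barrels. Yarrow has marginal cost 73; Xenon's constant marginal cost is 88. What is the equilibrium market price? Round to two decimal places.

Yarrow's profit: π_Y = (231 - 4Q)q_Y - (73q_Y). Setting ∂π_Y/∂q_Y = 0: 158 - 8q_Y - 4(q_X) = 0.
Xenon's first-order condition: 143 - 8q_X - 4(q_Y) = 0.
Best responses: q_Y = (158 - 4q_X)/8, q_X = (143 - 4q_Y)/8.
Solving the pair: q_Y = 173/12, q_X = 32/3.
Total output Q = 301/12, so price P = 231 - 4·(301/12) = 392/3.

130.67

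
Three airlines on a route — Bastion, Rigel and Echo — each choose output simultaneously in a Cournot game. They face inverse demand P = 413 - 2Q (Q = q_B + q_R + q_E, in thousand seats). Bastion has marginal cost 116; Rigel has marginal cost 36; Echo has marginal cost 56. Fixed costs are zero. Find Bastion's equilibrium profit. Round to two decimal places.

770.28

Bastion's profit: π_B = (413 - 2Q)q_B - (116q_B). Setting ∂π_B/∂q_B = 0: 297 - 4q_B - 2(q_R + q_E) = 0.
Rigel's profit: π_R = (413 - 2Q)q_R - (36q_R). Setting ∂π_R/∂q_R = 0: 377 - 4q_R - 2(q_B + q_E) = 0.
Echo's first-order condition: 357 - 4q_E - 2(q_B + q_R) = 0.
Adding the 3 first-order conditions: 1031 − 8Q = 0, so Q = 1031/8.
Back-substituting: q_B = (297 − 1031/4)/2 = 157/8, q_R = (377 − 1031/4)/2 = 477/8, q_E = (357 − 1031/4)/2 = 397/8.
Price P = 413 - 2·(1031/8) = 621/4.
Bastion's profit: (621/4 - 116)·(157/8) = 770.2813.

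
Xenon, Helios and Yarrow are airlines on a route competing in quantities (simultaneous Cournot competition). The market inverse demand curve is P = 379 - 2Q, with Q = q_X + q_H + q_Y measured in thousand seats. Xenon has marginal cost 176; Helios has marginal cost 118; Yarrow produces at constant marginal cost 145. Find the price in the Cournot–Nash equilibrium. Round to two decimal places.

Xenon's profit: π_X = (379 - 2Q)q_X - (176q_X). Setting ∂π_X/∂q_X = 0: 203 - 4q_X - 2(q_H + q_Y) = 0.
Helios's first-order condition: 261 - 4q_H - 2(q_X + q_Y) = 0.
Yarrow's profit: π_Y = (379 - 2Q)q_Y - (145q_Y). Setting ∂π_Y/∂q_Y = 0: 234 - 4q_Y - 2(q_X + q_H) = 0.
Summing all 3 equations gives 698 − 8Q = 0, hence Q = 349/4.
Back-substituting: q_X = (203 − 349/2)/2 = 57/4, q_H = (261 − 349/2)/2 = 173/4, q_Y = (234 − 349/2)/2 = 119/4.
Total output Q = 349/4, so price P = 379 - 2·(349/4) = 409/2.

204.50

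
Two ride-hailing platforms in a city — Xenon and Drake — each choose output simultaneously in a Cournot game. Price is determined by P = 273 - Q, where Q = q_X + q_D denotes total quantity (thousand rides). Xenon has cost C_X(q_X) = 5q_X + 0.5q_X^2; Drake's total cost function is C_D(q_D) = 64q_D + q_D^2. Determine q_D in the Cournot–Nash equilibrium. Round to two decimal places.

32.64

Xenon's profit: π_X = (273 - Q)q_X - (5q_X + (1/2)q_X²). Setting ∂π_X/∂q_X = 0: 268 - 3q_X - (q_D) = 0.
Drake's profit: π_D = (273 - Q)q_D - (64q_D + q_D²). Setting ∂π_D/∂q_D = 0: 209 - 4q_D - (q_X) = 0.
So q_X = (268 - q_D)/3 and q_D = (209 - q_X)/4.
Solving the pair: q_X = 863/11, q_D = 359/11.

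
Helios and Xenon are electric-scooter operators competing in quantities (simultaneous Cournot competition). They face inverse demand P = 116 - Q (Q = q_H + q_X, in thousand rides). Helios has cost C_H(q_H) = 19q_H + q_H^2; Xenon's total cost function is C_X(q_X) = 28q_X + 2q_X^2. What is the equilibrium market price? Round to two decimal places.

Helios's profit: π_H = (116 - Q)q_H - (19q_H + q_H²). Setting ∂π_H/∂q_H = 0: 97 - 4q_H - (q_X) = 0.
Xenon's first-order condition: 88 - 6q_X - (q_H) = 0.
Best responses: q_H = (97 - q_X)/4, q_X = (88 - q_H)/6.
Solving the pair: q_H = 494/23, q_X = 255/23.
Total output Q = 749/23, so price P = 116 - 749/23 = 1919/23.

83.43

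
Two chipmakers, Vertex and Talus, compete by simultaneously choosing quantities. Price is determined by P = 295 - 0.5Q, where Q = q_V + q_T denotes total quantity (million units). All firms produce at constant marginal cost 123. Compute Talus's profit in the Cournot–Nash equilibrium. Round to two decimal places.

6574.22

Each firm earns π_i = (295 - 0.5Q)q_i - 123q_i.
First-order condition (treating rivals' output as given): 172 - q_i - (1/2)q_j = 0.
By symmetry each firm produces the same amount; substituting q_j = q_i yields q_i = 172/(3/2) = 344/3.
Price P = 295 - (1/2)·(688/3) = 541/3.
Talus's profit: (541/3 - 123)·(344/3) = 6574.2222.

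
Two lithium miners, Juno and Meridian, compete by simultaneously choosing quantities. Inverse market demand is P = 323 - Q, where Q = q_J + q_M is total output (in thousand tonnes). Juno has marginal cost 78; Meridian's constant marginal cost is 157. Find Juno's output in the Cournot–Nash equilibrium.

108

Juno's profit: π_J = (323 - Q)q_J - (78q_J). Setting ∂π_J/∂q_J = 0: 245 - 2q_J - (q_M) = 0.
Meridian's profit: π_M = (323 - Q)q_M - (157q_M). Setting ∂π_M/∂q_M = 0: 166 - 2q_M - (q_J) = 0.
Rearranging gives the reaction functions q_J = (245 - q_M)/2 and q_M = (166 - q_J)/2.
Solving the pair: q_J = 108, q_M = 29.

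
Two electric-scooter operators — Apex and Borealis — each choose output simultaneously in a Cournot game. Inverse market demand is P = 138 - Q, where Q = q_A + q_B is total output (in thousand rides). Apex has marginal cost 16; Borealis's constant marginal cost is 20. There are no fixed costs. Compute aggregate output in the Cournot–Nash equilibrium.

80

Apex's profit: π_A = (138 - Q)q_A - (16q_A). Setting ∂π_A/∂q_A = 0: 122 - 2q_A - (q_B) = 0.
Borealis's first-order condition: 118 - 2q_B - (q_A) = 0.
Best responses: q_A = (122 - q_B)/2, q_B = (118 - q_A)/2.
Solving the pair: q_A = 42, q_B = 38.
Total output Q = 42 + 38 = 80.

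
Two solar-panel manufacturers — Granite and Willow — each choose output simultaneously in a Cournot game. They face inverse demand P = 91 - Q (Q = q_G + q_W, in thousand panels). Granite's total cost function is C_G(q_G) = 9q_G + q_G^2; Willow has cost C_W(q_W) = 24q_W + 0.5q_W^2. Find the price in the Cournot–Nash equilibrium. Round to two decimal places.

Granite's profit: π_G = (91 - Q)q_G - (9q_G + q_G²). Setting ∂π_G/∂q_G = 0: 82 - 4q_G - (q_W) = 0.
Willow's profit: π_W = (91 - Q)q_W - (24q_W + (1/2)q_W²). Setting ∂π_W/∂q_W = 0: 67 - 3q_W - (q_G) = 0.
So q_G = (82 - q_W)/4 and q_W = (67 - q_G)/3.
Solving the pair: q_G = 179/11, q_W = 186/11.
Total output Q = 365/11, so price P = 91 - 365/11 = 636/11.

57.82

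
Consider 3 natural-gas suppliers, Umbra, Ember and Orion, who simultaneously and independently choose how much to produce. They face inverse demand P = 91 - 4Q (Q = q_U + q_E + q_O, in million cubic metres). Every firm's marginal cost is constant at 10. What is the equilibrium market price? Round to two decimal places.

30.25

A representative firm's profit is π_i = q_i(91 - 4Q) - 10q_i.
First-order condition (treating rivals' output as given): 81 - 8q_i - 4·Σ_{j≠i} q_j = 0.
By symmetry each firm produces the same amount; substituting Σ_{j≠i} q_j = 2q_i yields q_i = 81/16.
Total output Q = 243/16, so price P = 91 - 4·(243/16) = 121/4.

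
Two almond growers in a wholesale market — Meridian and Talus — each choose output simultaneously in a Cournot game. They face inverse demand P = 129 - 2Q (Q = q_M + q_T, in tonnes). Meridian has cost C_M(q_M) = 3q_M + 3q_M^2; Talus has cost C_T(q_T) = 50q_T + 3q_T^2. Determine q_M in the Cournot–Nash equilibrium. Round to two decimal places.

11.48

Meridian's profit: π_M = (129 - 2Q)q_M - (3q_M + 3q_M²). Setting ∂π_M/∂q_M = 0: 126 - 10q_M - 2(q_T) = 0.
Talus's profit: π_T = (129 - 2Q)q_T - (50q_T + 3q_T²). Setting ∂π_T/∂q_T = 0: 79 - 10q_T - 2(q_M) = 0.
Rearranging gives the reaction functions q_M = (126 - 2q_T)/10 and q_T = (79 - 2q_M)/10.
Substituting one into the other gives q_M = 551/48 and q_T = 269/48.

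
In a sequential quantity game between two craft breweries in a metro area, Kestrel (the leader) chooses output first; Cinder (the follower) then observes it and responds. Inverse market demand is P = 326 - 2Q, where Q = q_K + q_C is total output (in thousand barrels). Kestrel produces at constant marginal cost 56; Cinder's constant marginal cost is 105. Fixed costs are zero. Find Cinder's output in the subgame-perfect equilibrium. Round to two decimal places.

15.38

Solve by backward induction. Given q_K, the follower Cinder maximises π_C = (326 - 2q_K - 2q_C)q_C - 105q_C.
∂π_C/∂q_C = 221 - 2q_K - 4q_C = 0 gives the reaction function q_C = (221 - 2q_K)/4.
The leader anticipates this reaction. Substituting into P = 326 - 2Q gives P = 431/2 - q_K, so π_K = (431/2 - q_K)q_K - 56q_K.
Maximising: ∂π_K/∂q_K = 319/2 - 2q_K = 0, giving q_K = 319/4.
Then q_C = (221 - 2·(319/4))/4 = 123/8.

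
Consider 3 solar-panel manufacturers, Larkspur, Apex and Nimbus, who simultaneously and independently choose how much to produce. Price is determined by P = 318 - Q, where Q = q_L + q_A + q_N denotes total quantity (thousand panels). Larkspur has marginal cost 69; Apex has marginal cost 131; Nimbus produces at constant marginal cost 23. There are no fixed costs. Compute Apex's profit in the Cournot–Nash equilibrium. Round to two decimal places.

Larkspur's profit: π_L = (318 - Q)q_L - (69q_L). Setting ∂π_L/∂q_L = 0: 249 - 2q_L - (q_A + q_N) = 0.
Apex's first-order condition: 187 - 2q_A - (q_L + q_N) = 0.
Nimbus's profit: π_N = (318 - Q)q_N - (23q_N). Setting ∂π_N/∂q_N = 0: 295 - 2q_N - (q_L + q_A) = 0.
Summing all 3 equations gives 731 − 4Q = 0, hence Q = 731/4.
Back-substituting: q_L = (249 − 731/4) = 265/4, q_A = (187 − 731/4) = 17/4, q_N = (295 − 731/4) = 449/4.
Price P = 318 - 731/4 = 541/4.
Apex's profit: (541/4 - 131)·(17/4) = 289/16.

18.06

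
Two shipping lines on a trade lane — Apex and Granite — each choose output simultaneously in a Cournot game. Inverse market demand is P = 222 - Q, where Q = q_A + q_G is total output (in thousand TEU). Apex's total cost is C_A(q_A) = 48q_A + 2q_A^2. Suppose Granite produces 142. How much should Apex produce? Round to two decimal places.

With the rival's output fixed at 142, Apex's profit is π_A = (222 - 142 - q_A)q_A - (48q_A + 2q_A²) = (80 - q_A)q_A - (48q_A + 2q_A²).
∂π_A/∂q_A = 32 - 6q_A = 0, so q_A = 16/3.

5.33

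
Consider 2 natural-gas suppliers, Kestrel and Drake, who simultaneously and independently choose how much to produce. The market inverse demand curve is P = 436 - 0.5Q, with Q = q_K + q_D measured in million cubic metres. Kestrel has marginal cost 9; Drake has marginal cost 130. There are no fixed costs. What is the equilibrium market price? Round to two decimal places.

191.67

Kestrel's profit: π_K = (436 - 0.5Q)q_K - (9q_K). Setting ∂π_K/∂q_K = 0: 427 - q_K - (1/2)(q_D) = 0.
Drake's profit: π_D = (436 - 0.5Q)q_D - (130q_D). Setting ∂π_D/∂q_D = 0: 306 - q_D - (1/2)(q_K) = 0.
Rearranging gives the reaction functions q_K = (427 - (1/2)q_D) and q_D = (306 - (1/2)q_K).
Solving the pair: q_K = 1096/3, q_D = 370/3.
Total output Q = 1466/3, so price P = 436 - (1/2)·(1466/3) = 575/3.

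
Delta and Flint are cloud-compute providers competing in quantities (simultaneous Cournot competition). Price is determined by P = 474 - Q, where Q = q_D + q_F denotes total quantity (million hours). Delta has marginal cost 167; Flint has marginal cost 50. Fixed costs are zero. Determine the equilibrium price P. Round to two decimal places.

230.33

Delta's profit: π_D = (474 - Q)q_D - (167q_D). Setting ∂π_D/∂q_D = 0: 307 - 2q_D - (q_F) = 0.
Flint's first-order condition: 424 - 2q_F - (q_D) = 0.
Rearranging gives the reaction functions q_D = (307 - q_F)/2 and q_F = (424 - q_D)/2.
Substituting one into the other gives q_D = 190/3 and q_F = 541/3.
Total output Q = 731/3, so price P = 474 - 731/3 = 691/3.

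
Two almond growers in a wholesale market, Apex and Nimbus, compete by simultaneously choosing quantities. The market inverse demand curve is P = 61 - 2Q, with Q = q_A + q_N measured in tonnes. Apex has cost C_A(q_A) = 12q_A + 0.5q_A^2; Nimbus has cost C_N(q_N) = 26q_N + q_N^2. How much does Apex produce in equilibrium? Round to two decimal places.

Apex's profit: π_A = (61 - 2Q)q_A - (12q_A + (1/2)q_A²). Setting ∂π_A/∂q_A = 0: 49 - 5q_A - 2(q_N) = 0.
Nimbus's first-order condition: 35 - 6q_N - 2(q_A) = 0.
Best responses: q_A = (49 - 2q_N)/5, q_N = (35 - 2q_A)/6.
Solving the pair: q_A = 112/13, q_N = 77/26.

8.62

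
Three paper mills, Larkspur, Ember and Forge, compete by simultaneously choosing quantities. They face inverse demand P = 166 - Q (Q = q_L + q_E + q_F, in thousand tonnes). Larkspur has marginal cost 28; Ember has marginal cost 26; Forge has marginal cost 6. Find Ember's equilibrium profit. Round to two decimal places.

Larkspur's profit: π_L = (166 - Q)q_L - (28q_L). Setting ∂π_L/∂q_L = 0: 138 - 2q_L - (q_E + q_F) = 0.
Ember's first-order condition: 140 - 2q_E - (q_L + q_F) = 0.
Forge's first-order condition: 160 - 2q_F - (q_L + q_E) = 0.
Adding the 3 first-order conditions: 438 − 4Q = 0, so Q = 219/2.
Back-substituting: q_L = (138 − 219/2) = 57/2, q_E = (140 − 219/2) = 61/2, q_F = (160 − 219/2) = 101/2.
Price P = 166 - 219/2 = 113/2.
Ember's profit: (113/2 - 26)·(61/2) = 930.2500.

930.25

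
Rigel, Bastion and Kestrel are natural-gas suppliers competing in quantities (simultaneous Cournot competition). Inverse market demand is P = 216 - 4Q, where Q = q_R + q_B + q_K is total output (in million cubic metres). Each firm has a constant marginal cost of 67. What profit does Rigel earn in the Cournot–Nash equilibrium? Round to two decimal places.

346.89

Each firm earns π_i = (216 - 4Q)q_i - 67q_i.
First-order condition (treating rivals' output as given): 149 - 8q_i - 4·Σ_{j≠i} q_j = 0.
With identical firms every q_j equals q_i, so Σ_{j≠i} q_j = 2q_i and 149 = 16q_i, giving q_i = 149/16.
Price P = 216 - 4·(447/16) = 417/4.
Rigel's profit: (417/4 - 67)·(149/16) = 346.8906.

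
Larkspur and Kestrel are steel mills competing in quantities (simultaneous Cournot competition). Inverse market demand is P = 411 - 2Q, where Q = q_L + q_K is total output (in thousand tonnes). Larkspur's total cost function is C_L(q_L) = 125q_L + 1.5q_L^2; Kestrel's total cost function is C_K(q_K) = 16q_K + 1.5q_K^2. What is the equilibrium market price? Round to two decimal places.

259.67

Larkspur's profit: π_L = (411 - 2Q)q_L - (125q_L + (3/2)q_L²). Setting ∂π_L/∂q_L = 0: 286 - 7q_L - 2(q_K) = 0.
Kestrel's profit: π_K = (411 - 2Q)q_K - (16q_K + (3/2)q_K²). Setting ∂π_K/∂q_K = 0: 395 - 7q_K - 2(q_L) = 0.
Best responses: q_L = (286 - 2q_K)/7, q_K = (395 - 2q_L)/7.
Solving the pair: q_L = 404/15, q_K = 731/15.
Total output Q = 227/3, so price P = 411 - 2·(227/3) = 779/3.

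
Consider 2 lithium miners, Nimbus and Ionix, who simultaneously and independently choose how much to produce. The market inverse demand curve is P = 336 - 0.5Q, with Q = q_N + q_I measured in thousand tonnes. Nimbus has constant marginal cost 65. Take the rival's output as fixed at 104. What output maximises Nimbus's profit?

With the rival's output fixed at 104, Nimbus's profit is π_N = (336 - (1/2)·104 - (1/2)q_N)q_N - (65q_N) = (284 - (1/2)q_N)q_N - (65q_N).
∂π_N/∂q_N = 219 - q_N = 0, so q_N = 219.

219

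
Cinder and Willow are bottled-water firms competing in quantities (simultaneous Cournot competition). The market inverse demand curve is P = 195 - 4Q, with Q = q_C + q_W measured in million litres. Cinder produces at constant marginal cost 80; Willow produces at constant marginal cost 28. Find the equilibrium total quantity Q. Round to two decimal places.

23.50

Cinder's profit: π_C = (195 - 4Q)q_C - (80q_C). Setting ∂π_C/∂q_C = 0: 115 - 8q_C - 4(q_W) = 0.
Willow's first-order condition: 167 - 8q_W - 4(q_C) = 0.
Rearranging gives the reaction functions q_C = (115 - 4q_W)/8 and q_W = (167 - 4q_C)/8.
Solving the pair: q_C = 21/4, q_W = 73/4.
Total output Q = 21/4 + 73/4 = 47/2.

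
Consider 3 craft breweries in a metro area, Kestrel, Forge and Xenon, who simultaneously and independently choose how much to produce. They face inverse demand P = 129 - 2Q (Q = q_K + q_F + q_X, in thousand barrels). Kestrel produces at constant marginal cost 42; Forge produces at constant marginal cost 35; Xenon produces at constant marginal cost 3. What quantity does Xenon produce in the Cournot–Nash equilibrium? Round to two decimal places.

Kestrel's profit: π_K = (129 - 2Q)q_K - (42q_K). Setting ∂π_K/∂q_K = 0: 87 - 4q_K - 2(q_F + q_X) = 0.
Forge's profit: π_F = (129 - 2Q)q_F - (35q_F). Setting ∂π_F/∂q_F = 0: 94 - 4q_F - 2(q_K + q_X) = 0.
Xenon's first-order condition: 126 - 4q_X - 2(q_K + q_F) = 0.
Adding the 3 first-order conditions: 307 − 8Q = 0, so Q = 307/8.
Back-substituting: q_K = (87 − 307/4)/2 = 41/8, q_F = (94 − 307/4)/2 = 69/8, q_X = (126 − 307/4)/2 = 197/8.

24.63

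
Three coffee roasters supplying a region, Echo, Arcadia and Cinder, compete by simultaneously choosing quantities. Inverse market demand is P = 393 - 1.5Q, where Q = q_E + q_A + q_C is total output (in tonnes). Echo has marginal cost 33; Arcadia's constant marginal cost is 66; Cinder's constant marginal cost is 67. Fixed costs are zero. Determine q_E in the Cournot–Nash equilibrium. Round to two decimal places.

Echo's profit: π_E = (393 - 1.5Q)q_E - (33q_E). Setting ∂π_E/∂q_E = 0: 360 - 3q_E - (3/2)(q_A + q_C) = 0.
Arcadia's first-order condition: 327 - 3q_A - (3/2)(q_E + q_C) = 0.
Cinder's profit: π_C = (393 - 1.5Q)q_C - (67q_C). Setting ∂π_C/∂q_C = 0: 326 - 3q_C - (3/2)(q_E + q_A) = 0.
Adding the 3 first-order conditions: 1013 − 6Q = 0, so Q = 1013/6.
Back-substituting: q_E = (360 − 1013/4)/(3/2) = 427/6, q_A = (327 − 1013/4)/(3/2) = 295/6, q_C = (326 − 1013/4)/(3/2) = 97/2.

71.17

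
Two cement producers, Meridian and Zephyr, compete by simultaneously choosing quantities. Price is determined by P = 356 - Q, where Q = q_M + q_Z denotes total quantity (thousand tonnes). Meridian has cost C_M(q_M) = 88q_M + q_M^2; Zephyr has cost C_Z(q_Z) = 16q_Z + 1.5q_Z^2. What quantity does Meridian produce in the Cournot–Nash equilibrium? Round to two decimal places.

Meridian's profit: π_M = (356 - Q)q_M - (88q_M + q_M²). Setting ∂π_M/∂q_M = 0: 268 - 4q_M - (q_Z) = 0.
Zephyr's first-order condition: 340 - 5q_Z - (q_M) = 0.
Best responses: q_M = (268 - q_Z)/4, q_Z = (340 - q_M)/5.
Solving the pair: q_M = 1000/19, q_Z = 1092/19.

52.63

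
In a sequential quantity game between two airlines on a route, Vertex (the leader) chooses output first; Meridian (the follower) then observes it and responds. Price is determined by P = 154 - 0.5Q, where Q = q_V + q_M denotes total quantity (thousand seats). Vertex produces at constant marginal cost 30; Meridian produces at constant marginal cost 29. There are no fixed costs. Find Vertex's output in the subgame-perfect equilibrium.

The follower Meridian best-responds to any q_V: π_M = (154 - 0.5Q)q_M - 29q_M.
Setting the follower's marginal profit to zero, 125 - (1/2)q_V - q_M = 0, i.e. q_M = (125 - (1/2)q_V).
The leader anticipates this reaction. Substituting into P = 154 - 0.5Q gives P = 183/2 - (1/4)q_V, so π_V = (183/2 - (1/4)q_V)q_V - 30q_V.
The leader's first-order condition 123/2 - (1/2)q_V = 0 yields q_V = 123.
Then q_M = (125 - (1/2)·123) = 127/2.

123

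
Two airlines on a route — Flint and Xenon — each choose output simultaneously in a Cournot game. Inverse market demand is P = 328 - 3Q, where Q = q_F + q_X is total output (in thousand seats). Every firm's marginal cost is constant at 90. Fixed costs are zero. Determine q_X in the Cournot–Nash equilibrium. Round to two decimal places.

26.44

A representative firm's profit is π_i = q_i(328 - 3Q) - 90q_i.
Setting ∂π_i/∂q_i = 0 with rivals' quantities fixed: 238 - 6q_i - 3q_j = 0.
With identical firms every q_j equals q_i, so q_j = q_i and 238 = 9q_i, giving q_i = 238/9.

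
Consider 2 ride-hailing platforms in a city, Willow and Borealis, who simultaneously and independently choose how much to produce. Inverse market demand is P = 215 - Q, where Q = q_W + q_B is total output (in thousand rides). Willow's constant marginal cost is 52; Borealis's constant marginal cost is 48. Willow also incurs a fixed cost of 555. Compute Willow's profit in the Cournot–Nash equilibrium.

2254

Willow's profit: π_W = (215 - Q)q_W - (52q_W). Setting ∂π_W/∂q_W = 0: 163 - 2q_W - (q_B) = 0.
Borealis's first-order condition: 167 - 2q_B - (q_W) = 0.
Best responses: q_W = (163 - q_B)/2, q_B = (167 - q_W)/2.
Solving the pair: q_W = 53, q_B = 57.
Price P = 215 - 110 = 105.
Willow's profit: (105 - 52)·53 - 555 = 2254.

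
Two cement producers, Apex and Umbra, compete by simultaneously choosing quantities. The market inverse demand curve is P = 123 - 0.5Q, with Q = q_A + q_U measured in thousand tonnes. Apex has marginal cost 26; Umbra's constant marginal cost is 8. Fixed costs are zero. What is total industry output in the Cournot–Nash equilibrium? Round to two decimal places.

141.33

Apex's profit: π_A = (123 - 0.5Q)q_A - (26q_A). Setting ∂π_A/∂q_A = 0: 97 - q_A - (1/2)(q_U) = 0.
Umbra's profit: π_U = (123 - 0.5Q)q_U - (8q_U). Setting ∂π_U/∂q_U = 0: 115 - q_U - (1/2)(q_A) = 0.
So q_A = (97 - (1/2)q_U) and q_U = (115 - (1/2)q_A).
Substituting one into the other gives q_A = 158/3 and q_U = 266/3.
Total output Q = 158/3 + 266/3 = 424/3.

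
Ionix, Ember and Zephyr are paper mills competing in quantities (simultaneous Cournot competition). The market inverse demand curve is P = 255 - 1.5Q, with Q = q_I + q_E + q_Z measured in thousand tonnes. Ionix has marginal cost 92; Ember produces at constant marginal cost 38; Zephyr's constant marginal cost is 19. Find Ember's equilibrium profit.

Ionix's profit: π_I = (255 - 1.5Q)q_I - (92q_I). Setting ∂π_I/∂q_I = 0: 163 - 3q_I - (3/2)(q_E + q_Z) = 0.
Ember's first-order condition: 217 - 3q_E - (3/2)(q_I + q_Z) = 0.
Zephyr's first-order condition: 236 - 3q_Z - (3/2)(q_I + q_E) = 0.
Adding the 3 conditions: 616 − 3Q − 3Q = 0, i.e. Q = 308/3.
Back-substituting: q_I = (163 − 154)/(3/2) = 6, q_E = (217 − 154)/(3/2) = 42, q_Z = (236 − 154)/(3/2) = 164/3.
Price P = 255 - (3/2)·(308/3) = 101.
Ember's profit: (101 - 38)·42 = 2646.

2646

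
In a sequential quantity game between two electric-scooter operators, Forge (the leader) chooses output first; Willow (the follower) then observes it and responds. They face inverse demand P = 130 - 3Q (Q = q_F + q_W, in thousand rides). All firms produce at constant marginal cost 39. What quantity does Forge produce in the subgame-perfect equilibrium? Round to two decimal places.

The follower Willow best-responds to any q_F: π_W = (130 - 3Q)q_W - 39q_W.
∂π_W/∂q_W = 91 - 3q_F - 6q_W = 0 gives the reaction function q_W = (91 - 3q_F)/6.
Forge substitutes q_W(q_F) into its own profit: π_F = q_F(130 - 3q_F - (91 - 3q_F)/2) - 39q_F = (169/2 - (3/2)q_F)q_F - 39q_F.
Leader FOC: 91/2 - 3q_F = 0, so q_F = 91/6.
Then q_W = (91 - 3·(91/6))/6 = 91/12.

15.17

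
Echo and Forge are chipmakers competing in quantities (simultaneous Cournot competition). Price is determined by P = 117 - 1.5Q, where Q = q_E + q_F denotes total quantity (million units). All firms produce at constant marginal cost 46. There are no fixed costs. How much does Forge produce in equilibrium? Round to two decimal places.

15.78

A representative firm's profit is π_i = q_i(117 - 1.5Q) - 46q_i.
Setting ∂π_i/∂q_i = 0 with rivals' quantities fixed: 71 - 3q_i - (3/2)q_j = 0.
With identical firms every q_j equals q_i, so q_j = q_i and 71 = (9/2)q_i, giving q_i = 142/9.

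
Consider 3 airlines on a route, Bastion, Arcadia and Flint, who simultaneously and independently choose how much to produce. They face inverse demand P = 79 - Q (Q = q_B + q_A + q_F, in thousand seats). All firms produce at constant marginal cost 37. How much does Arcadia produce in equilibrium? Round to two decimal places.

A representative firm's profit is π_i = q_i(79 - Q) - 37q_i.
Setting ∂π_i/∂q_i = 0 with rivals' quantities fixed: 42 - 2q_i - Σ_{j≠i} q_j = 0.
By symmetry each firm produces the same amount; substituting Σ_{j≠i} q_j = 2q_i yields q_i = 42/4 = 21/2.

10.50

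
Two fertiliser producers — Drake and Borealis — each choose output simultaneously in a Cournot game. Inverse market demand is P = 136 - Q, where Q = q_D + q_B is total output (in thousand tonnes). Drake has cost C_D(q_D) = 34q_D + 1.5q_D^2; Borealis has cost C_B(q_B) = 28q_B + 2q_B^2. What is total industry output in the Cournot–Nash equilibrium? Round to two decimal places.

32.48

Drake's profit: π_D = (136 - Q)q_D - (34q_D + (3/2)q_D²). Setting ∂π_D/∂q_D = 0: 102 - 5q_D - (q_B) = 0.
Borealis's profit: π_B = (136 - Q)q_B - (28q_B + 2q_B²). Setting ∂π_B/∂q_B = 0: 108 - 6q_B - (q_D) = 0.
So q_D = (102 - q_B)/5 and q_B = (108 - q_D)/6.
Solving the pair: q_D = 504/29, q_B = 438/29.
Total output Q = 504/29 + 438/29 = 942/29.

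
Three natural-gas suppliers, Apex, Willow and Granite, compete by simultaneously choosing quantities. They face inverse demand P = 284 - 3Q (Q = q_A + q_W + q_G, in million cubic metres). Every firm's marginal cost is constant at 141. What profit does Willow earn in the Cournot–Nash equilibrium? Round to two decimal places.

426.02

A representative firm's profit is π_i = q_i(284 - 3Q) - 141q_i.
Setting ∂π_i/∂q_i = 0 with rivals' quantities fixed: 143 - 6q_i - 3·Σ_{j≠i} q_j = 0.
By symmetry each firm produces the same amount; substituting Σ_{j≠i} q_j = 2q_i yields q_i = 143/12.
Price P = 284 - 3·(143/4) = 707/4.
Willow's profit: (707/4 - 141)·(143/12) = 426.0208.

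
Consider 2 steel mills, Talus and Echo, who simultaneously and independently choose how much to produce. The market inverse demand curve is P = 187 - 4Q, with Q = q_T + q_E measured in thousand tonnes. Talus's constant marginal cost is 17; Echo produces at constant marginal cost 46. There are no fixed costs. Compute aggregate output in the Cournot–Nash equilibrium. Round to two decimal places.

Talus's profit: π_T = (187 - 4Q)q_T - (17q_T). Setting ∂π_T/∂q_T = 0: 170 - 8q_T - 4(q_E) = 0.
Echo's first-order condition: 141 - 8q_E - 4(q_T) = 0.
Best responses: q_T = (170 - 4q_E)/8, q_E = (141 - 4q_T)/8.
Solving the pair: q_T = 199/12, q_E = 28/3.
Total output Q = 199/12 + 28/3 = 311/12.

25.92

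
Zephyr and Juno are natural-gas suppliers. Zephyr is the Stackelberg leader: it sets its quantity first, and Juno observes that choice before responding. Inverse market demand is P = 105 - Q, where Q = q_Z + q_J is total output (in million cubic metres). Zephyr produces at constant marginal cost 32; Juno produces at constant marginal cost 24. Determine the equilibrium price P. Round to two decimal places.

48.25

Solve by backward induction. Given q_Z, the follower Juno maximises π_J = (105 - q_Z - q_J)q_J - 24q_J.
Setting the follower's marginal profit to zero, 81 - q_Z - 2q_J = 0, i.e. q_J = (81 - q_Z)/2.
Zephyr substitutes q_J(q_Z) into its own profit: π_Z = q_Z(105 - q_Z - (81 - q_Z)/2) - 32q_Z = (129/2 - (1/2)q_Z)q_Z - 32q_Z.
Maximising: ∂π_Z/∂q_Z = 65/2 - q_Z = 0, giving q_Z = 65/2.
Then q_J = (81 - 65/2)/2 = 97/4.
Total output Q = 227/4, so price P = 105 - 227/4 = 193/4.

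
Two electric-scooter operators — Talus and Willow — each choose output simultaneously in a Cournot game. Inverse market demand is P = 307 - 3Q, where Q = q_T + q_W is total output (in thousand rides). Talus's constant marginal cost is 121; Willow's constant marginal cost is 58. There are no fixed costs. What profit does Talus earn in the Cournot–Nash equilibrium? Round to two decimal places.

560.33

Talus's profit: π_T = (307 - 3Q)q_T - (121q_T). Setting ∂π_T/∂q_T = 0: 186 - 6q_T - 3(q_W) = 0.
Willow's first-order condition: 249 - 6q_W - 3(q_T) = 0.
So q_T = (186 - 3q_W)/6 and q_W = (249 - 3q_T)/6.
Substituting one into the other gives q_T = 41/3 and q_W = 104/3.
Price P = 307 - 3·(145/3) = 162.
Talus's profit: (162 - 121)·(41/3) = 1681/3.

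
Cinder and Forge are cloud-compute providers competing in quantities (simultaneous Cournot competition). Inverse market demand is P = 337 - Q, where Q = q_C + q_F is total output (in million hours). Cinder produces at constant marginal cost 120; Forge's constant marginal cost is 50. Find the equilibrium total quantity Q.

Cinder's profit: π_C = (337 - Q)q_C - (120q_C). Setting ∂π_C/∂q_C = 0: 217 - 2q_C - (q_F) = 0.
Forge's first-order condition: 287 - 2q_F - (q_C) = 0.
Rearranging gives the reaction functions q_C = (217 - q_F)/2 and q_F = (287 - q_C)/2.
Solving the pair: q_C = 49, q_F = 119.
Total output Q = 49 + 119 = 168.

168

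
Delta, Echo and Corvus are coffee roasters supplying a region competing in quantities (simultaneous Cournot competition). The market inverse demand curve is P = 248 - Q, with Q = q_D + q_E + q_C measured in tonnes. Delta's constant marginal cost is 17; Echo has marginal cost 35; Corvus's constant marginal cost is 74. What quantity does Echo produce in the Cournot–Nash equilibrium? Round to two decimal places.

58.50

Delta's profit: π_D = (248 - Q)q_D - (17q_D). Setting ∂π_D/∂q_D = 0: 231 - 2q_D - (q_E + q_C) = 0.
Echo's profit: π_E = (248 - Q)q_E - (35q_E). Setting ∂π_E/∂q_E = 0: 213 - 2q_E - (q_D + q_C) = 0.
Corvus's profit: π_C = (248 - Q)q_C - (74q_C). Setting ∂π_C/∂q_C = 0: 174 - 2q_C - (q_D + q_E) = 0.
Summing all 3 equations gives 618 − 4Q = 0, hence Q = 309/2.
Back-substituting: q_D = (231 − 309/2) = 153/2, q_E = (213 − 309/2) = 117/2, q_C = (174 − 309/2) = 39/2.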